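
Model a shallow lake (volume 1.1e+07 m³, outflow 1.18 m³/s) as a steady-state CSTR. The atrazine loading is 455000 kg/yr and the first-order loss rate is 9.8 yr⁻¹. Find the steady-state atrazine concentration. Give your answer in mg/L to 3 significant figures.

3.14 mg/L

Outflow Q = 1.18 m³/s × 3.156e+07 s/yr = 3.724e+07 m³/yr.
Steady-state CSTR mass balance: W = Q·C + k·V·C, so C = W/(Q + kV).
Q + kV = 3.724e+07 + 9.8·1.1e+07 = 1.45e+08 m³/yr.
C = 455000/1.45e+08 = 0.003137 kg/m³ = 3.137 mg/L.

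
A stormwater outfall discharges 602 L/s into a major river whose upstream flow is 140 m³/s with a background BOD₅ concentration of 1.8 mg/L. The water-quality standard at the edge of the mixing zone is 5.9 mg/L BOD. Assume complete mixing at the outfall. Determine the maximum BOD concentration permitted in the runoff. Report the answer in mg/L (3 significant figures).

959 mg/L

602 L/s = 0.602 m³/s.
Mass balance: 5.9·140.6 = 0.602·Cₑ + 140·1.8.
Cₑ = (829.6 − 252) / 0.602 = 959.4 mg/L.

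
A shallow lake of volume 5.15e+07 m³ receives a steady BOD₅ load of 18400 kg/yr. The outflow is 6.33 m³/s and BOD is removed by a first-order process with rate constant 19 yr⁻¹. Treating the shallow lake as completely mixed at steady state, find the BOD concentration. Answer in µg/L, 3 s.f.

15.6 µg/L

Outflow Q = 6.33 m³/s × 3.156e+07 s/yr = 1.998e+08 m³/yr.
Steady-state CSTR mass balance: W = Q·C + k·V·C, so C = W/(Q + kV).
Q + kV = 1.998e+08 + 19·5.15e+07 = 1.178e+09 m³/yr.
C = 18400/1.178e+09 = 1.562e-05 kg/m³ = 0.01562 mg/L = 15.62 µg/L.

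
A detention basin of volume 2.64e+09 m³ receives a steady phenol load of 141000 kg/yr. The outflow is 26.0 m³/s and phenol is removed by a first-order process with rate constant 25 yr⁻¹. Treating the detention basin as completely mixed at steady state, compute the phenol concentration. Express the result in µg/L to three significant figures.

2.11 µg/L

Outflow Q = 26.0 m³/s × 3.156e+07 s/yr = 8.205e+08 m³/yr.
Steady-state CSTR mass balance: W = Q·C + k·V·C, so C = W/(Q + kV).
Q + kV = 8.205e+08 + 25·2.64e+09 = 6.682e+10 m³/yr.
C = 141000/6.682e+10 = 2.11e-06 kg/m³ = 0.00211 mg/L = 2.11 µg/L.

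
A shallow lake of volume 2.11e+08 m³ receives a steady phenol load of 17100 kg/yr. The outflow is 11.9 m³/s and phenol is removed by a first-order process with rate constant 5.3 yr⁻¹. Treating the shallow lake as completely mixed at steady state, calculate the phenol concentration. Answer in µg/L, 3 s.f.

11.4 µg/L

Outflow Q = 11.9 m³/s × 3.156e+07 s/yr = 3.755e+08 m³/yr.
Steady-state CSTR mass balance: W = Q·C + k·V·C, so C = W/(Q + kV).
Q + kV = 3.755e+08 + 5.3·2.11e+08 = 1.494e+09 m³/yr.
C = 17100/1.494e+09 = 1.145e-05 kg/m³ = 0.01145 mg/L = 11.45 µg/L.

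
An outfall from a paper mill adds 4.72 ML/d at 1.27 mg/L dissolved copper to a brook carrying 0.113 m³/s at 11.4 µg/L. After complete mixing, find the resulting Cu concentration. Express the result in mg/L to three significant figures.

0.422 mg/L

4.72 ML/d = 0.05463 m³/s.
11.4 µg/L = 0.0114 mg/L.
Conservation of mass across the mixing zone: C = (0.05463·1.27 + 0.113·0.0114) / (0.05463 + 0.113) = 0.07067/0.1676 = 0.4216 mg/L.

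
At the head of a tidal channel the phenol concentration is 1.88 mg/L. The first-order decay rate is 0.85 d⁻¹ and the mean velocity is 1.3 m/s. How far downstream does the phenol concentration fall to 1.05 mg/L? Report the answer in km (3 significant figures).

77.0 km

From C = C₀·e^(−kt), t = ln(C₀/C)/k = ln(1.88/1.05)/0.85 = 0.5825/0.85 = 0.6853 d.
Distance = v·t = 1.3 m/s × 5.921e+04 s = 7.697e+04 m = 76.97 km.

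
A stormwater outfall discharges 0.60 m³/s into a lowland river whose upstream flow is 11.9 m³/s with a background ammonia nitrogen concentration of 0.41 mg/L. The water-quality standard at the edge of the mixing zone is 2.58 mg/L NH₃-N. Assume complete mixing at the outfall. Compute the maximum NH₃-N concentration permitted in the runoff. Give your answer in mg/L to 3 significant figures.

45.6 mg/L

Mass balance: 2.58·12.5 = 0.6·Cₑ + 11.9·0.41.
Cₑ = (32.25 − 4.879) / 0.6 = 45.62 mg/L.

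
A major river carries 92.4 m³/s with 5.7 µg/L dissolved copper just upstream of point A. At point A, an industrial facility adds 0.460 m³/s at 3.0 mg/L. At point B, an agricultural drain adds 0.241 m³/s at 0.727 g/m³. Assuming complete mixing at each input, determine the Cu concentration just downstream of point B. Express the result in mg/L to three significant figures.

5.7 µg/L = 0.0057 mg/L.
After input A: C = (92.4·0.0057 + 0.46·3) / 92.86 = 0.02053 mg/L.
After input B: C = (92.86·0.02053 + 0.241·0.727) / 93.1 = 0.02236 mg/L.

0.0224 mg/L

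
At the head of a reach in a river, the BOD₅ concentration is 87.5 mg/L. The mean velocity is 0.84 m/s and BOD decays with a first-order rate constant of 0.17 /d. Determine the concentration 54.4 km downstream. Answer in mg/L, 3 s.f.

Travel time t = 54.4 km / 0.84 m/s = 5.44e+04/0.84 = 6.476e+04 s = 0.7496 d.
First-order decay: C = 87.5·exp(−0.17·0.7496) = 87.5·0.8804 = 77.03 mg/L.

77.0 mg/L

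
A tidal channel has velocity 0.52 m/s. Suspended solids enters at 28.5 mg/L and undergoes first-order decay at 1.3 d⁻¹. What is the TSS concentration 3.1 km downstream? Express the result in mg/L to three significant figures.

Travel time t = 3.1 km / 0.52 m/s = 3100/0.52 = 5962 s = 0.069 d.
First-order decay: C = 28.5·exp(−1.3·0.069) = 28.5·0.9142 = 26.05 mg/L.

26.1 mg/L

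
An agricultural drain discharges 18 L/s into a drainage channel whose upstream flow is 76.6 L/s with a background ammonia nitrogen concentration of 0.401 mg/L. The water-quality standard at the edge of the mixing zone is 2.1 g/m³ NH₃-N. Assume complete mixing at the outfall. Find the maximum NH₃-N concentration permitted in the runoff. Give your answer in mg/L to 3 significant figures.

18 L/s = 0.018 m³/s.
76.6 L/s = 0.0766 m³/s.
Mass balance: 2.1·0.0946 = 0.018·Cₑ + 0.0766·0.401.
Cₑ = (0.1987 − 0.03072) / 0.018 = 9.33 mg/L.

9.33 mg/L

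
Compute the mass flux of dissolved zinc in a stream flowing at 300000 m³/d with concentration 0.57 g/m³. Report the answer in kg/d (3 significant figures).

300000 m³/d = 3.472 m³/s.
Mass flux = Q·C = 3.472 m³/s × 0.57 g/m³ = 1.979 g/s.
= 1.979 g/s × 86.4 = 171 kg/d.

171 kg/d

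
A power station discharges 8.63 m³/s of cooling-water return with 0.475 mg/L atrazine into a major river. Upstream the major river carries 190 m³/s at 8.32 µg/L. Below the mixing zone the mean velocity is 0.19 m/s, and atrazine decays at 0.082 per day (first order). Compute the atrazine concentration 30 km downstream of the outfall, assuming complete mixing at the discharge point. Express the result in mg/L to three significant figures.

8.32 µg/L = 0.00832 mg/L.
After complete mixing, C₀ = (8.63·0.475 + 190·0.00832) / 198.6 = 0.0286 mg/L.
Travel time t = 3e+04 m / 0.19 m/s = 1.579e+05 s = 1.827 d.
C = 0.0286·exp(−0.082·1.827) = 0.0286·0.8608 = 0.02462 mg/L.

0.0246 mg/L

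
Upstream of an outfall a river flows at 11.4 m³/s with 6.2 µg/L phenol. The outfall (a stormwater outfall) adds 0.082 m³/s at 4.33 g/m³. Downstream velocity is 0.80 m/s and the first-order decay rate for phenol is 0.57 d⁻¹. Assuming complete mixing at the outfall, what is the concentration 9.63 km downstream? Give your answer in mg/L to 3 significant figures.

6.2 µg/L = 0.0062 mg/L.
After complete mixing, C₀ = (0.082·4.33 + 11.4·0.0062) / 11.48 = 0.03708 mg/L.
Travel time t = 9630 m / 0.80 m/s = 1.204e+04 s = 0.1393 d.
C = 0.03708·exp(−0.57·0.1393) = 0.03708·0.9237 = 0.03425 mg/L.

0.0342 mg/L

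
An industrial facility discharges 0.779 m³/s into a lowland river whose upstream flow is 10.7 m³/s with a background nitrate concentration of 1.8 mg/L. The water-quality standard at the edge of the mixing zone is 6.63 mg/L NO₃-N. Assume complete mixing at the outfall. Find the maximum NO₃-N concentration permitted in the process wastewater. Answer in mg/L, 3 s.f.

Mass balance: 6.63·11.48 = 0.779·Cₑ + 10.7·1.8.
Cₑ = (76.11 − 19.26) / 0.779 = 72.97 mg/L.

73.0 mg/L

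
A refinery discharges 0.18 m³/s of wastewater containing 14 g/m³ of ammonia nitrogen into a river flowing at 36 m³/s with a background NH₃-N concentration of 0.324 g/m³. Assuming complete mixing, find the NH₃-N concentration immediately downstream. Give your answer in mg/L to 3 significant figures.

0.392 mg/L

By mass balance at complete mixing, C = (0.18·14 + 36·0.324) / (0.18 + 36) = 14.18/36.18 = 0.392 mg/L.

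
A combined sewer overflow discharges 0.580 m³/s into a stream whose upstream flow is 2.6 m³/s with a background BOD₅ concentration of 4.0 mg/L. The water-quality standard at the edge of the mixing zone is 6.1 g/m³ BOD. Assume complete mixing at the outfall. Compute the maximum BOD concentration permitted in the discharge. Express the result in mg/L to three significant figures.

Mass balance: 6.1·3.18 = 0.58·Cₑ + 2.6·4.
Cₑ = (19.4 − 10.4) / 0.58 = 15.51 mg/L.

15.5 mg/L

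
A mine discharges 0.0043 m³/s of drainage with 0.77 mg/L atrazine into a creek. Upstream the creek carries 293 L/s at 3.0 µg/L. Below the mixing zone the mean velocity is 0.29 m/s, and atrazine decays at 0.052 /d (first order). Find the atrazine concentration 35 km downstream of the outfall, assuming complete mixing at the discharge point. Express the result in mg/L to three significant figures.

0.0131 mg/L

293 L/s = 0.293 m³/s.
3.0 µg/L = 0.003 mg/L.
After complete mixing, C₀ = (0.0043·0.77 + 0.293·0.003) / 0.2973 = 0.01409 mg/L.
Travel time t = 3.5e+04 m / 0.29 m/s = 1.207e+05 s = 1.397 d.
C = 0.01409·exp(−0.052·1.397) = 0.01409·0.9299 = 0.01311 mg/L.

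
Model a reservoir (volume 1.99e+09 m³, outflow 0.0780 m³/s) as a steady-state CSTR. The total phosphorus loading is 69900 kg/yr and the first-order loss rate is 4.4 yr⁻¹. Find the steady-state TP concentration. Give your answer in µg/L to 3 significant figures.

Outflow Q = 0.0780 m³/s × 3.156e+07 s/yr = 2.461e+06 m³/yr.
Steady-state CSTR mass balance: W = Q·C + k·V·C, so C = W/(Q + kV).
Q + kV = 2.461e+06 + 4.4·1.99e+09 = 8.758e+09 m³/yr.
C = 69900/8.758e+09 = 7.981e-06 kg/m³ = 0.007981 mg/L = 7.981 µg/L.

7.98 µg/L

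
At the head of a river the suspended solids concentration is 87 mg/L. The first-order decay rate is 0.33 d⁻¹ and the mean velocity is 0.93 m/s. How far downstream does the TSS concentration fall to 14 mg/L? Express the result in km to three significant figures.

445 km

From C = C₀·e^(−kt), t = ln(C₀/C)/k = ln(87/14)/0.33 = 1.827/0.33 = 5.536 d.
Distance = v·t = 0.93 m/s × 4.783e+05 s = 4.448e+05 m = 444.8 km.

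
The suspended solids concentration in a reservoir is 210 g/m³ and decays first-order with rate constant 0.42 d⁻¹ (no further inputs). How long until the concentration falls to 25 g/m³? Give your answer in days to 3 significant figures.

5.07 d

t = ln(C₀/C)/k = ln(210/25)/0.42 = 2.128/0.42 = 5.067 d.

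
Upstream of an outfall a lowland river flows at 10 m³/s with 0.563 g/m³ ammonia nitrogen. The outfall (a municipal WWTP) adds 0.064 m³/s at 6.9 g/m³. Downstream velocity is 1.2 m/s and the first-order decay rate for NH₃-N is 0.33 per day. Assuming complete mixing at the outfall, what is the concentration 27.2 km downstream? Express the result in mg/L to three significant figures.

After complete mixing, C₀ = (0.064·6.9 + 10·0.563) / 10.06 = 0.6033 mg/L.
Travel time t = 2.72e+04 m / 1.2 m/s = 2.267e+04 s = 0.2623 d.
C = 0.6033·exp(−0.33·0.2623) = 0.6033·0.9171 = 0.5533 mg/L.

0.553 mg/L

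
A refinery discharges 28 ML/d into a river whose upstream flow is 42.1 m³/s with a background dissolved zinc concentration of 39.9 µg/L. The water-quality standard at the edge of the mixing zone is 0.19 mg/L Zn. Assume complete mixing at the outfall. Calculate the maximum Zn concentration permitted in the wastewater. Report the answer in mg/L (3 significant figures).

28 ML/d = 0.3241 m³/s.
39.9 µg/L = 0.0399 mg/L.
Mass balance: 0.19·42.42 = 0.3241·Cₑ + 42.1·0.0399.
Cₑ = (8.061 − 1.68) / 0.3241 = 19.69 mg/L.

19.7 mg/L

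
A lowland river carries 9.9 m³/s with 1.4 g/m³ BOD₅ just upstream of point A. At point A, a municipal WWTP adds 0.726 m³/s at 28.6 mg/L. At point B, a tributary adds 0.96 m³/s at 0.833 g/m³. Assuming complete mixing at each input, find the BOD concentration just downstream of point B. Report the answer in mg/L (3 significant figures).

3.06 mg/L

After input A: C = (9.9·1.4 + 0.726·28.6) / 10.63 = 3.258 mg/L.
After input B: C = (10.63·3.258 + 0.96·0.833) / 11.59 = 3.057 mg/L.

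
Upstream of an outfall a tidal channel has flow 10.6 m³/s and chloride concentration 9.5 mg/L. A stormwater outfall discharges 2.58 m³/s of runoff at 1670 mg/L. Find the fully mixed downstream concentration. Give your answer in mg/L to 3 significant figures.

335 mg/L

Conservation of mass across the mixing zone: C = (2.58·1670 + 10.6·9.5) / (2.58 + 10.6) = 4409/13.18 = 334.5 mg/L.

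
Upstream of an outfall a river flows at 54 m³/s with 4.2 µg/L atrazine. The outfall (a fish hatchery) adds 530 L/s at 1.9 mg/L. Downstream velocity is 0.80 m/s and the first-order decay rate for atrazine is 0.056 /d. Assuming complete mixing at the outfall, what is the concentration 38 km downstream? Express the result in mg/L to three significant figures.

530 L/s = 0.53 m³/s.
4.2 µg/L = 0.0042 mg/L.
After complete mixing, C₀ = (0.53·1.9 + 54·0.0042) / 54.53 = 0.02263 mg/L.
Travel time t = 3.8e+04 m / 0.80 m/s = 4.75e+04 s = 0.5498 d.
C = 0.02263·exp(−0.056·0.5498) = 0.02263·0.9697 = 0.02194 mg/L.

0.0219 mg/L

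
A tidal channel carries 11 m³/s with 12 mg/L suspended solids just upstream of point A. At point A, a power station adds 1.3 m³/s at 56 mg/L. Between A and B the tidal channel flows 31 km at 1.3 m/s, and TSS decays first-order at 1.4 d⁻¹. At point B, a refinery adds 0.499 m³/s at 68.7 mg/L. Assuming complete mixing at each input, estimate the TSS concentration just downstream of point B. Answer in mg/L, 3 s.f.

13.6 mg/L

After input A: C = (11·12 + 1.3·56) / 12.3 = 16.65 mg/L.
Over the 31 km reach to input B (t = 2.385e+04 s = 0.276 d), decay gives C = 16.65·exp(−1.4·0.276) = 11.31 mg/L.
After input B: C = (12.3·11.31 + 0.499·68.7) / 12.8 = 13.55 mg/L.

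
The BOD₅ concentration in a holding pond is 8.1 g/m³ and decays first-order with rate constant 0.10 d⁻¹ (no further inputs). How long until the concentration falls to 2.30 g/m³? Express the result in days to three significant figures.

12.6 d

t = ln(C₀/C)/k = ln(8.1/2.30)/0.10 = 1.259/0.10 = 12.59 d.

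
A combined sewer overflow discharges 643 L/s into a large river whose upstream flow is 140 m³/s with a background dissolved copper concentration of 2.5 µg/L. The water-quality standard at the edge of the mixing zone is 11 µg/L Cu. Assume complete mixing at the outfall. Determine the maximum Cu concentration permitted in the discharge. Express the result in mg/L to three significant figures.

1.86 mg/L

643 L/s = 0.643 m³/s.
2.5 µg/L = 0.0025 mg/L.
11 µg/L = 0.011 mg/L.
Mass balance: 0.011·140.6 = 0.643·Cₑ + 140·0.0025.
Cₑ = (1.547 − 0.35) / 0.643 = 1.862 mg/L.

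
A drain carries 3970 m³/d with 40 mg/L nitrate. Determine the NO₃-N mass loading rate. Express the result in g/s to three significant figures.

3970 m³/d = 0.04595 m³/s.
Mass flux = Q·C = 0.04595 m³/s × 40 g/m³ = 1.838 g/s.

1.84 g/s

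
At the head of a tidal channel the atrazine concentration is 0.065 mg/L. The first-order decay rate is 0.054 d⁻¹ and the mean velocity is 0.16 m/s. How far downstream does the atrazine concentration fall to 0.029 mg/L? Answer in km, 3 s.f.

207 km

From C = C₀·e^(−kt), t = ln(C₀/C)/k = ln(0.065/0.029)/0.054 = 0.8071/0.054 = 14.95 d.
Distance = v·t = 0.16 m/s × 1.291e+06 s = 2.066e+05 m = 206.6 km.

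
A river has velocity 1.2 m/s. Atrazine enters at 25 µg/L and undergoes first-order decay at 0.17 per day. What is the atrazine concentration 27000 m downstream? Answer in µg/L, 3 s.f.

23.9 µg/L

Travel time t = 27000 m / 1.2 m/s = 2.7e+04/1.2 = 2.25e+04 s = 0.2604 d.
First-order decay: C = 25·exp(−0.17·0.2604) = 25·0.9567 = 23.92 µg/L.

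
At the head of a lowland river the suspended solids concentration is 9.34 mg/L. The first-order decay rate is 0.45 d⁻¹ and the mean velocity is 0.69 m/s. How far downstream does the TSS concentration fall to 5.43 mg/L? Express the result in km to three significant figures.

71.9 km

From C = C₀·e^(−kt), t = ln(C₀/C)/k = ln(9.34/5.43)/0.45 = 0.5424/0.45 = 1.205 d.
Distance = v·t = 0.69 m/s × 1.041e+05 s = 7.185e+04 m = 71.85 km.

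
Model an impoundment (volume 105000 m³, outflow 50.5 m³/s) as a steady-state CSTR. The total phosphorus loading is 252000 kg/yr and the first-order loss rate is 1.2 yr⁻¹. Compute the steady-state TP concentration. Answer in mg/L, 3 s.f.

Outflow Q = 50.5 m³/s × 3.156e+07 s/yr = 1.594e+09 m³/yr.
Steady-state CSTR mass balance: W = Q·C + k·V·C, so C = W/(Q + kV).
Q + kV = 1.594e+09 + 1.2·105000 = 1.594e+09 m³/yr.
C = 252000/1.594e+09 = 0.0001581 kg/m³ = 0.1581 mg/L.

0.158 mg/L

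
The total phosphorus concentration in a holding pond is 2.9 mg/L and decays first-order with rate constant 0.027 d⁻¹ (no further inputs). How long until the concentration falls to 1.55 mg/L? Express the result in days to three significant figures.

23.2 d

t = ln(C₀/C)/k = ln(2.9/1.55)/0.027 = 0.6265/0.027 = 23.2 d.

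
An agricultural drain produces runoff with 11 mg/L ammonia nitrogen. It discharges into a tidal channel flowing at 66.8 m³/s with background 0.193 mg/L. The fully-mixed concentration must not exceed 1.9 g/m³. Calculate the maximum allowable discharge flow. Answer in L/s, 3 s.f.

12500 L/s

Mass balance at complete mixing: C_std·(Q_w + Q_r) = Q_w·C_e + Q_r·C_b.
Rearranging, Q_w = Q_r·(C_std − C_b)/(C_e − C_std) = 66.8·(1.9 − 0.193) / (11 − 1.9) = 12.53 m³/s.
= 1.253e+04 L/s.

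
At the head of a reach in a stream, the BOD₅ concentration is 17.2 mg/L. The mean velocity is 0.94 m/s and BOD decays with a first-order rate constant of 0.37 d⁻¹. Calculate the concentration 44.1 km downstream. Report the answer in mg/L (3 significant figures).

Travel time t = 44.1 km / 0.94 m/s = 4.41e+04/0.94 = 4.691e+04 s = 0.543 d.
First-order decay: C = 17.2·exp(−0.37·0.543) = 17.2·0.818 = 14.07 mg/L.

14.1 mg/L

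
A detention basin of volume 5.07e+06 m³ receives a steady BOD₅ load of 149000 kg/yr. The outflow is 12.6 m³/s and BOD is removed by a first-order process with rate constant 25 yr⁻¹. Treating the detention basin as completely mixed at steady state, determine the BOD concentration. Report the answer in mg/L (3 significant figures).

Outflow Q = 12.6 m³/s × 3.156e+07 s/yr = 3.976e+08 m³/yr.
Steady-state CSTR mass balance: W = Q·C + k·V·C, so C = W/(Q + kV).
Q + kV = 3.976e+08 + 25·5.07e+06 = 5.244e+08 m³/yr.
C = 149000/5.244e+08 = 0.0002841 kg/m³ = 0.2841 mg/L.

0.284 mg/L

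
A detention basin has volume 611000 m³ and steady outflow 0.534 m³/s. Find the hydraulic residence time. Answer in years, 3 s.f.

Q = 0.534 m³/s × 3.156e+07 s/yr = 1.685e+07 m³/yr.
Hydraulic residence time τ = V/Q = 611000/1.685e+07 = 0.03626 yr.

0.0363 yr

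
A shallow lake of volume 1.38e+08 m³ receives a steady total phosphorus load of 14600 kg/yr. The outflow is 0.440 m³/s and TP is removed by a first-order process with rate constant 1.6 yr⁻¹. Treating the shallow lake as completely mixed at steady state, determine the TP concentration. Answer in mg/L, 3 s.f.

0.0622 mg/L

Outflow Q = 0.440 m³/s × 3.156e+07 s/yr = 1.389e+07 m³/yr.
Steady-state CSTR mass balance: W = Q·C + k·V·C, so C = W/(Q + kV).
Q + kV = 1.389e+07 + 1.6·1.38e+08 = 2.347e+08 m³/yr.
C = 14600/2.347e+08 = 6.221e-05 kg/m³ = 0.06221 mg/L.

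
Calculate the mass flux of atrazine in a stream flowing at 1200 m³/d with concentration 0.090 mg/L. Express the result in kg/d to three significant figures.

1200 m³/d = 0.01389 m³/s.
Mass flux = Q·C = 0.01389 m³/s × 0.09 g/m³ = 0.00125 g/s.
= 0.00125 g/s × 86.4 = 0.108 kg/d.

0.108 kg/d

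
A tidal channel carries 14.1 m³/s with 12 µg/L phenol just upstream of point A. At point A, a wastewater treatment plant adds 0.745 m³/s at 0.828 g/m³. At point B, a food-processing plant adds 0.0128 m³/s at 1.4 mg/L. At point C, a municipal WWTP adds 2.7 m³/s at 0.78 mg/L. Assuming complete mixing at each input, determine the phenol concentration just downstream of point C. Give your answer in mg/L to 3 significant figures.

0.166 mg/L

12 µg/L = 0.012 mg/L.
After input A: C = (14.1·0.012 + 0.745·0.828) / 14.84 = 0.05295 mg/L.
After input B: C = (14.84·0.05295 + 0.0128·1.4) / 14.86 = 0.05411 mg/L.
After input C: C = (14.86·0.05411 + 2.7·0.78) / 17.56 = 0.1657 mg/L.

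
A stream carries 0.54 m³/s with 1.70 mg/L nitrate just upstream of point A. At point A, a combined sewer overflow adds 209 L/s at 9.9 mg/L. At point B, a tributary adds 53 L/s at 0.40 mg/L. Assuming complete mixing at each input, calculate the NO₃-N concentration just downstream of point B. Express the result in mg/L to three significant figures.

209 L/s = 0.209 m³/s.
After input A: C = (0.54·1.7 + 0.209·9.9) / 0.749 = 3.988 mg/L.
53 L/s = 0.053 m³/s.
After input B: C = (0.749·3.988 + 0.053·0.4) / 0.802 = 3.751 mg/L.

3.75 mg/L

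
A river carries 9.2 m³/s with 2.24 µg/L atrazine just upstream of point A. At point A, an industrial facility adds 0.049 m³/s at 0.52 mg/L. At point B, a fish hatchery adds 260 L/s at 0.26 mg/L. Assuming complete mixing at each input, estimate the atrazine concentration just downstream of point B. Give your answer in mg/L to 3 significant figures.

2.24 µg/L = 0.00224 mg/L.
After input A: C = (9.2·0.00224 + 0.049·0.52) / 9.249 = 0.004983 mg/L.
260 L/s = 0.26 m³/s.
After input B: C = (9.249·0.004983 + 0.26·0.26) / 9.509 = 0.01196 mg/L.

0.0120 mg/L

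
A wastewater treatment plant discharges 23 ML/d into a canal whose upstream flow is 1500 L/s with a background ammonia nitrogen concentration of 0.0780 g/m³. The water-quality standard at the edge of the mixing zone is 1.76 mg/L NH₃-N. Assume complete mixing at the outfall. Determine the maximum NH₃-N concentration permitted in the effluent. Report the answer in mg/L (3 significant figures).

11.2 mg/L

23 ML/d = 0.2662 m³/s.
1500 L/s = 1.5 m³/s.
Mass balance: 1.76·1.766 = 0.2662·Cₑ + 1.5·0.078.
Cₑ = (3.109 − 0.117) / 0.2662 = 11.24 mg/L.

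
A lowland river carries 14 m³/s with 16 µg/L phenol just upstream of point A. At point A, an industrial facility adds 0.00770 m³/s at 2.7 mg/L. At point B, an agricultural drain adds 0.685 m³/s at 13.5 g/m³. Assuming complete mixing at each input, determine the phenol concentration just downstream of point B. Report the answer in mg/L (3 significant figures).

0.646 mg/L

16 µg/L = 0.016 mg/L.
After input A: C = (14·0.016 + 0.0077·2.7) / 14.01 = 0.01748 mg/L.
After input B: C = (14.01·0.01748 + 0.685·13.5) / 14.69 = 0.6461 mg/L.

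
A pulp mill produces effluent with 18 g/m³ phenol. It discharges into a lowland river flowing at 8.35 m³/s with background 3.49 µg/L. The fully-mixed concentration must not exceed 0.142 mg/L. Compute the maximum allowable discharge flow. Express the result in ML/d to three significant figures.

5.60 ML/d

3.49 µg/L = 0.00349 mg/L.
Mass balance at complete mixing: C_std·(Q_w + Q_r) = Q_w·C_e + Q_r·C_b.
Rearranging, Q_w = Q_r·(C_std − C_b)/(C_e − C_std) = 8.35·(0.142 − 0.00349) / (18 − 0.142) = 0.06476 m³/s.
= 5.596 ML/d.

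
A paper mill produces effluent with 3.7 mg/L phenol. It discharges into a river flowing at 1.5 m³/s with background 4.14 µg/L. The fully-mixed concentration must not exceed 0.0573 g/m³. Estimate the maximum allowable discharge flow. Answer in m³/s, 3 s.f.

4.14 µg/L = 0.00414 mg/L.
Mass balance at complete mixing: C_std·(Q_w + Q_r) = Q_w·C_e + Q_r·C_b.
Rearranging, Q_w = Q_r·(C_std − C_b)/(C_e − C_std) = 1.5·(0.0573 − 0.00414) / (3.7 − 0.0573) = 0.02189 m³/s.

0.0219 m³/s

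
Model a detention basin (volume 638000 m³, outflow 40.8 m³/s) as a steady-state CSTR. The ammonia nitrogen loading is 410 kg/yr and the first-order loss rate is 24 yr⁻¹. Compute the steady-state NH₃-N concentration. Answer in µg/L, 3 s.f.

0.315 µg/L

Outflow Q = 40.8 m³/s × 3.156e+07 s/yr = 1.288e+09 m³/yr.
Steady-state CSTR mass balance: W = Q·C + k·V·C, so C = W/(Q + kV).
Q + kV = 1.288e+09 + 24·638000 = 1.303e+09 m³/yr.
C = 410/1.303e+09 = 3.147e-07 kg/m³ = 0.0003147 mg/L = 0.3147 µg/L.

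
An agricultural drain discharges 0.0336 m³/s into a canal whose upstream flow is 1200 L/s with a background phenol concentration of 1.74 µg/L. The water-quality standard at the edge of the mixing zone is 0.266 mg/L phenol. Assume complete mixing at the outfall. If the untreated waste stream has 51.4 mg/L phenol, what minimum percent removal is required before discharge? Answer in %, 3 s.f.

1200 L/s = 1.2 m³/s.
1.74 µg/L = 0.00174 mg/L.
Mass balance: 0.266·1.234 = 0.0336·Cₑ + 1.2·0.00174.
Cₑ = (0.3281 − 0.002088) / 0.0336 = 9.704 mg/L.
Required removal = 1 − 9.704/51.4 = 81.12 %.

81.1 %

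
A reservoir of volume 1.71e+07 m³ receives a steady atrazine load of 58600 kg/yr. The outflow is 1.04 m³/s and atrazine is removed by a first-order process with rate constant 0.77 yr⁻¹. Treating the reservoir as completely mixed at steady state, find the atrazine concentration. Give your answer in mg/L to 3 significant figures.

1.27 mg/L

Outflow Q = 1.04 m³/s × 3.156e+07 s/yr = 3.282e+07 m³/yr.
Steady-state CSTR mass balance: W = Q·C + k·V·C, so C = W/(Q + kV).
Q + kV = 3.282e+07 + 0.77·1.71e+07 = 4.599e+07 m³/yr.
C = 58600/4.599e+07 = 0.001274 kg/m³ = 1.274 mg/L.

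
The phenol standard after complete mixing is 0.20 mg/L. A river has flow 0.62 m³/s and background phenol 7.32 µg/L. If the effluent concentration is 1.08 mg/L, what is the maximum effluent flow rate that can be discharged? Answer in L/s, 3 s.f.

7.32 µg/L = 0.00732 mg/L.
Mass balance at complete mixing: C_std·(Q_w + Q_r) = Q_w·C_e + Q_r·C_b.
Rearranging, Q_w = Q_r·(C_std − C_b)/(C_e − C_std) = 0.62·(0.2 − 0.00732) / (1.08 − 0.2) = 0.1358 m³/s.
= 135.8 L/s.

136 L/s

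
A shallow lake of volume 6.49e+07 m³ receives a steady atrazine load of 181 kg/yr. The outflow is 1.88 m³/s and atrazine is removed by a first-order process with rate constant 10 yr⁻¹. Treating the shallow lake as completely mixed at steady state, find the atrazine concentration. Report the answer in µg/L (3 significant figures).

0.256 µg/L

Outflow Q = 1.88 m³/s × 3.156e+07 s/yr = 5.933e+07 m³/yr.
Steady-state CSTR mass balance: W = Q·C + k·V·C, so C = W/(Q + kV).
Q + kV = 5.933e+07 + 10·6.49e+07 = 7.083e+08 m³/yr.
C = 181/7.083e+08 = 2.555e-07 kg/m³ = 0.0002555 mg/L = 0.2555 µg/L.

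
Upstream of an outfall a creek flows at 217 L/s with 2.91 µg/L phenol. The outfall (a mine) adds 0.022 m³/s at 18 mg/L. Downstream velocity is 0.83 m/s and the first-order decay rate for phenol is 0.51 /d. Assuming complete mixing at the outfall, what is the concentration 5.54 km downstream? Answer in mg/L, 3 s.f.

217 L/s = 0.217 m³/s.
2.91 µg/L = 0.00291 mg/L.
After complete mixing, C₀ = (0.022·18 + 0.217·0.00291) / 0.239 = 1.66 mg/L.
Travel time t = 5540 m / 0.83 m/s = 6675 s = 0.07725 d.
C = 1.66·exp(−0.51·0.07725) = 1.66·0.9614 = 1.595 mg/L.

1.60 mg/L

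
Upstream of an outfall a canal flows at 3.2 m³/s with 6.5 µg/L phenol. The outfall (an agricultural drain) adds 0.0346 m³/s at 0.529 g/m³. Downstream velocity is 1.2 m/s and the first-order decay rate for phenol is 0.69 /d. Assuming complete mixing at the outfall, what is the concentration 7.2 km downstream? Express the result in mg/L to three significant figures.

6.5 µg/L = 0.0065 mg/L.
After complete mixing, C₀ = (0.0346·0.529 + 3.2·0.0065) / 3.235 = 0.01209 mg/L.
Travel time t = 7200 m / 1.2 m/s = 6000 s = 0.06944 d.
C = 0.01209·exp(−0.69·0.06944) = 0.01209·0.9532 = 0.01152 mg/L.

0.0115 mg/L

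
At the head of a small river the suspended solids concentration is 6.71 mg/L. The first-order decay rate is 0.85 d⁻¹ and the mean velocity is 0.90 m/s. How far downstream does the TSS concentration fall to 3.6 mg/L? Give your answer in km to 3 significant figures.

From C = C₀·e^(−kt), t = ln(C₀/C)/k = ln(6.71/3.6)/0.85 = 0.6227/0.85 = 0.7325 d.
Distance = v·t = 0.90 m/s × 6.329e+04 s = 5.696e+04 m = 56.96 km.

57.0 km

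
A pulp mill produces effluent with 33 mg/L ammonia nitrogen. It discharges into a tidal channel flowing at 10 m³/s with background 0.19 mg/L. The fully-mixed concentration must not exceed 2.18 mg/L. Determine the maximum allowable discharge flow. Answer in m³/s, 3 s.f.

Mass balance at complete mixing: C_std·(Q_w + Q_r) = Q_w·C_e + Q_r·C_b.
Rearranging, Q_w = Q_r·(C_std − C_b)/(C_e − C_std) = 10·(2.18 − 0.19) / (33 − 2.18) = 0.6457 m³/s.

0.646 m³/s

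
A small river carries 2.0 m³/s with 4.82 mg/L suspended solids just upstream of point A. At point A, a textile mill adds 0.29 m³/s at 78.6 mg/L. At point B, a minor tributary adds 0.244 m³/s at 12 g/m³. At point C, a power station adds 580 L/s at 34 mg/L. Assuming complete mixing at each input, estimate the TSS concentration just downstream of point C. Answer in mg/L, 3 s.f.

After input A: C = (2·4.82 + 0.29·78.6) / 2.29 = 14.16 mg/L.
After input B: C = (2.29·14.16 + 0.244·12) / 2.534 = 13.96 mg/L.
580 L/s = 0.58 m³/s.
After input C: C = (2.534·13.96 + 0.58·34) / 3.114 = 17.69 mg/L.

17.7 mg/L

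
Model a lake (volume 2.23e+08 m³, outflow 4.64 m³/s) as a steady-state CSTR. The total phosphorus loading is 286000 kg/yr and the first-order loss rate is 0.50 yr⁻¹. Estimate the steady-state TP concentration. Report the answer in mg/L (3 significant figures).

1.11 mg/L

Outflow Q = 4.64 m³/s × 3.156e+07 s/yr = 1.464e+08 m³/yr.
Steady-state CSTR mass balance: W = Q·C + k·V·C, so C = W/(Q + kV).
Q + kV = 1.464e+08 + 0.50·2.23e+08 = 2.579e+08 m³/yr.
C = 286000/2.579e+08 = 0.001109 kg/m³ = 1.109 mg/L.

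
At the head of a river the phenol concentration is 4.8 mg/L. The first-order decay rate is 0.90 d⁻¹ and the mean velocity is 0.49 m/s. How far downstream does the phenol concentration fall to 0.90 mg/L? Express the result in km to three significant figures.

From C = C₀·e^(−kt), t = ln(C₀/C)/k = ln(4.8/0.90)/0.90 = 1.674/0.90 = 1.86 d.
Distance = v·t = 0.49 m/s × 1.607e+05 s = 7.874e+04 m = 78.74 km.

78.7 km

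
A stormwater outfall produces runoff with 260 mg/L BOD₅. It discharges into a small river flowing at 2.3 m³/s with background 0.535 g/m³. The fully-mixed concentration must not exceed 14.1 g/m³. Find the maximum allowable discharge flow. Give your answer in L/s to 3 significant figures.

Mass balance at complete mixing: C_std·(Q_w + Q_r) = Q_w·C_e + Q_r·C_b.
Rearranging, Q_w = Q_r·(C_std − C_b)/(C_e − C_std) = 2.3·(14.1 − 0.535) / (260 − 14.1) = 0.1269 m³/s.
= 126.9 L/s.

127 L/s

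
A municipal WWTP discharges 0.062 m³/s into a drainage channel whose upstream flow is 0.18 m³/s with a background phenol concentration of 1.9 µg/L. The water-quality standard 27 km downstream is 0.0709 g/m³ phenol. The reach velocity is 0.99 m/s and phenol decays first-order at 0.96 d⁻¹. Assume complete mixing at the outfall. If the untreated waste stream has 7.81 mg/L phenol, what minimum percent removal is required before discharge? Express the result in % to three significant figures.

1.9 µg/L = 0.0019 mg/L.
Travel time to the compliance point: t = 2.7e+04/0.99 = 2.727e+04 s = 0.3157 d; decay factor exp(−0.96·0.3157) = 0.7386.
So the concentration just after mixing may be at most 0.0709/0.7386 = 0.096 mg/L.
Mass balance: 0.096·0.242 = 0.062·Cₑ + 0.18·0.0019.
Cₑ = (0.02323 − 0.000342) / 0.062 = 0.3692 mg/L.
Required removal = 1 − 0.3692/7.81 = 95.27 %.

95.3 %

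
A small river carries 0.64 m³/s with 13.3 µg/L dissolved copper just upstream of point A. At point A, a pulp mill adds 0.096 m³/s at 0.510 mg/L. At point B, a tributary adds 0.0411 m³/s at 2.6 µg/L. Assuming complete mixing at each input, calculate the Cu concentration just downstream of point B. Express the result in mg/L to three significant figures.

0.0741 mg/L

13.3 µg/L = 0.0133 mg/L.
After input A: C = (0.64·0.0133 + 0.096·0.51) / 0.736 = 0.07809 mg/L.
2.6 µg/L = 0.0026 mg/L.
After input B: C = (0.736·0.07809 + 0.0411·0.0026) / 0.7771 = 0.07409 mg/L.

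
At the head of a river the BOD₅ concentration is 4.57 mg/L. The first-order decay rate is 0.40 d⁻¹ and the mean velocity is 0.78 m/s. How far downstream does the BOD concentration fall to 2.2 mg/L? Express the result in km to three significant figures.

123 km

From C = C₀·e^(−kt), t = ln(C₀/C)/k = ln(4.57/2.2)/0.40 = 0.7311/0.40 = 1.828 d.
Distance = v·t = 0.78 m/s × 1.579e+05 s = 1.232e+05 m = 123.2 km.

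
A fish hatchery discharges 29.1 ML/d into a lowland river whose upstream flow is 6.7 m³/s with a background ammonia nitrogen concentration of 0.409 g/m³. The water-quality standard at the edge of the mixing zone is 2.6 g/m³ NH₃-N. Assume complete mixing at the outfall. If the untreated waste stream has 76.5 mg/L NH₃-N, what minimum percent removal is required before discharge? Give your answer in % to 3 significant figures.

29.1 ML/d = 0.3368 m³/s.
Mass balance: 2.6·7.037 = 0.3368·Cₑ + 6.7·0.409.
Cₑ = (18.3 − 2.74) / 0.3368 = 46.19 mg/L.
Required removal = 1 − 46.19/76.5 = 39.63 %.

39.6 %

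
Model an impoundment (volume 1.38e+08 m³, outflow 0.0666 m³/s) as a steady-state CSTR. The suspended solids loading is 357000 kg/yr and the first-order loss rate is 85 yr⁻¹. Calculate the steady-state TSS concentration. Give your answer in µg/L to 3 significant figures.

30.4 µg/L

Outflow Q = 0.0666 m³/s × 3.156e+07 s/yr = 2.102e+06 m³/yr.
Steady-state CSTR mass balance: W = Q·C + k·V·C, so C = W/(Q + kV).
Q + kV = 2.102e+06 + 85·1.38e+08 = 1.173e+10 m³/yr.
C = 357000/1.173e+10 = 3.043e-05 kg/m³ = 0.03043 mg/L = 30.43 µg/L.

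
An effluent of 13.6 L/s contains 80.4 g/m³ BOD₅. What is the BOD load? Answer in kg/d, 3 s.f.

13.6 L/s = 0.0136 m³/s.
Mass flux = Q·C = 0.0136 m³/s × 80.4 g/m³ = 1.093 g/s.
= 1.093 g/s × 86.4 = 94.47 kg/d.

94.5 kg/d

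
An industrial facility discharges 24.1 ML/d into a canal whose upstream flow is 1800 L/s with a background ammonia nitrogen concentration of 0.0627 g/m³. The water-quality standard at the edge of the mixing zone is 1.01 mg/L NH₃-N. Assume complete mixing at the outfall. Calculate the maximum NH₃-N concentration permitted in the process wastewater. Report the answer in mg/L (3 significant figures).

7.12 mg/L

24.1 ML/d = 0.2789 m³/s.
1800 L/s = 1.8 m³/s.
Mass balance: 1.01·2.079 = 0.2789·Cₑ + 1.8·0.0627.
Cₑ = (2.1 − 0.1129) / 0.2789 = 7.123 mg/L.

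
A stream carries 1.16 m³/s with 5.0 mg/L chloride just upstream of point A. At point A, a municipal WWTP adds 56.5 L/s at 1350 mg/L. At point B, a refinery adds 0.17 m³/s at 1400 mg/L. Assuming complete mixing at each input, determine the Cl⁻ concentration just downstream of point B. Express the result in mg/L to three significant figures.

231 mg/L

56.5 L/s = 0.0565 m³/s.
After input A: C = (1.16·5 + 0.0565·1350) / 1.216 = 67.47 mg/L.
After input B: C = (1.216·67.47 + 0.17·1400) / 1.386 = 230.9 mg/L.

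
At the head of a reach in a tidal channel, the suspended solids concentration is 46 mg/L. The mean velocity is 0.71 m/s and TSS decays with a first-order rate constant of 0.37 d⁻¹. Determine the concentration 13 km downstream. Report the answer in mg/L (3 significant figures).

Travel time t = 13 km / 0.71 m/s = 1.3e+04/0.71 = 1.831e+04 s = 0.2119 d.
First-order decay: C = 46·exp(−0.37·0.2119) = 46·0.9246 = 42.53 mg/L.

42.5 mg/L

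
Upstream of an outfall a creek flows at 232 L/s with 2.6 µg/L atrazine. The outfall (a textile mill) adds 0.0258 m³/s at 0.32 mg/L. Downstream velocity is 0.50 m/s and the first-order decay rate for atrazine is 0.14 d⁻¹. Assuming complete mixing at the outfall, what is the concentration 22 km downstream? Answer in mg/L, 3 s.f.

0.0320 mg/L

232 L/s = 0.232 m³/s.
2.6 µg/L = 0.0026 mg/L.
After complete mixing, C₀ = (0.0258·0.32 + 0.232·0.0026) / 0.2578 = 0.03436 mg/L.
Travel time t = 2.2e+04 m / 0.50 m/s = 4.4e+04 s = 0.5093 d.
C = 0.03436·exp(−0.14·0.5093) = 0.03436·0.9312 = 0.032 mg/L.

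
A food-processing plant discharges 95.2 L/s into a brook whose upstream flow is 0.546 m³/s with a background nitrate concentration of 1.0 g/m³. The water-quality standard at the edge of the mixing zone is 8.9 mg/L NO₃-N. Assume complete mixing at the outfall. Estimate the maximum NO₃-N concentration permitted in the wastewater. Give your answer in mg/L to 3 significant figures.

54.2 mg/L

95.2 L/s = 0.0952 m³/s.
Mass balance: 8.9·0.6412 = 0.0952·Cₑ + 0.546·1.
Cₑ = (5.707 − 0.546) / 0.0952 = 54.21 mg/L.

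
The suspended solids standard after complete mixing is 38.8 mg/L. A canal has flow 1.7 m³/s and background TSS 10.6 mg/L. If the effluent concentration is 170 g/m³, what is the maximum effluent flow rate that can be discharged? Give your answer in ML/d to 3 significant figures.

Mass balance at complete mixing: C_std·(Q_w + Q_r) = Q_w·C_e + Q_r·C_b.
Rearranging, Q_w = Q_r·(C_std − C_b)/(C_e − C_std) = 1.7·(38.8 − 10.6) / (170 − 38.8) = 0.3654 m³/s.
= 31.57 ML/d.

31.6 ML/d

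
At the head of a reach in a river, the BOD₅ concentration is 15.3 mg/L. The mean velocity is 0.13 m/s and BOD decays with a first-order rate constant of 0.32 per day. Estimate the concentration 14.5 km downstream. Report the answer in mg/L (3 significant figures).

10.1 mg/L

Travel time t = 14.5 km / 0.13 m/s = 1.45e+04/0.13 = 1.115e+05 s = 1.291 d.
First-order decay: C = 15.3·exp(−0.32·1.291) = 15.3·0.6616 = 10.12 mg/L.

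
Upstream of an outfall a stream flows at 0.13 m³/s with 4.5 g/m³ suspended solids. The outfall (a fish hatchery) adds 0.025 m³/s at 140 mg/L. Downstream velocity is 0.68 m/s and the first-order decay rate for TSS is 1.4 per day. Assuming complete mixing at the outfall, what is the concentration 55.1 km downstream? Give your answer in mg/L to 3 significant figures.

After complete mixing, C₀ = (0.025·140 + 0.13·4.5) / 0.155 = 26.35 mg/L.
Travel time t = 5.51e+04 m / 0.68 m/s = 8.103e+04 s = 0.9378 d.
C = 26.35·exp(−1.4·0.9378) = 26.35·0.269 = 7.09 mg/L.

7.09 mg/L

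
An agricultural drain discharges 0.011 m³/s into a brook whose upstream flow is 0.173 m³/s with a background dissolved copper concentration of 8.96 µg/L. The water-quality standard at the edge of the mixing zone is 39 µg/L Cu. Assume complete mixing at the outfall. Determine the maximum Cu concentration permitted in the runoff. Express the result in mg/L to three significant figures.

0.511 mg/L

8.96 µg/L = 0.00896 mg/L.
39 µg/L = 0.039 mg/L.
Mass balance: 0.039·0.184 = 0.011·Cₑ + 0.173·0.00896.
Cₑ = (0.007176 − 0.00155) / 0.011 = 0.5114 mg/L.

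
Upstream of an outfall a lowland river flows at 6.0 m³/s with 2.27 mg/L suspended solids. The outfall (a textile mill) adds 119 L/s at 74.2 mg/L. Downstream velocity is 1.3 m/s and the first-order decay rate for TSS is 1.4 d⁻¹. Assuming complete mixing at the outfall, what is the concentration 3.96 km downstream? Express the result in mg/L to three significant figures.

3.49 mg/L

119 L/s = 0.119 m³/s.
After complete mixing, C₀ = (0.119·74.2 + 6·2.27) / 6.119 = 3.669 mg/L.
Travel time t = 3960 m / 1.3 m/s = 3046 s = 0.03526 d.
C = 3.669·exp(−1.4·0.03526) = 3.669·0.9518 = 3.492 mg/L.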